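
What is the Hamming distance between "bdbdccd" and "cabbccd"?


Comparing "bdbdccd" and "cabbccd" position by position:
  Position 0: 'b' vs 'c' => differ
  Position 1: 'd' vs 'a' => differ
  Position 2: 'b' vs 'b' => same
  Position 3: 'd' vs 'b' => differ
  Position 4: 'c' vs 'c' => same
  Position 5: 'c' vs 'c' => same
  Position 6: 'd' vs 'd' => same
Total differences (Hamming distance): 3

3


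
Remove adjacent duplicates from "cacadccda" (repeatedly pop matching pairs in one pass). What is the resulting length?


Input: cacadccda
Stack-based adjacent duplicate removal:
  Read 'c': push. Stack: c
  Read 'a': push. Stack: ca
  Read 'c': push. Stack: cac
  Read 'a': push. Stack: caca
  Read 'd': push. Stack: cacad
  Read 'c': push. Stack: cacadc
  Read 'c': matches stack top 'c' => pop. Stack: cacad
  Read 'd': matches stack top 'd' => pop. Stack: caca
  Read 'a': matches stack top 'a' => pop. Stack: cac
Final stack: "cac" (length 3)

3


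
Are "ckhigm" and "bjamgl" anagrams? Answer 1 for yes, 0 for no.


Strings: "ckhigm", "bjamgl"
Sorted first:  cghikm
Sorted second: abgjlm
Differ at position 0: 'c' vs 'a' => not anagrams

0


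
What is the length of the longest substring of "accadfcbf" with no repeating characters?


Input: "accadfcbf"
Sliding window (track last position of each char):
  Position 0 ('a'): window [0,0] length 1 -- new best
  Position 1 ('c'): window [0,1] length 2 -- new best
  Position 2 ('c'): repeat (last at 1), move window start to 2
  Position 2 ('c'): window [2,2] length 1
  Position 3 ('a'): window [2,3] length 2
  Position 4 ('d'): window [2,4] length 3 -- new best
  Position 5 ('f'): window [2,5] length 4 -- new best
  Position 6 ('c'): repeat (last at 2), move window start to 3
  Position 6 ('c'): window [3,6] length 4
  Position 7 ('b'): window [3,7] length 5 -- new best
  Position 8 ('f'): repeat (last at 5), move window start to 6
  Position 8 ('f'): window [6,8] length 3
Longest substring with no repeats: "adfcb" with length 5

5


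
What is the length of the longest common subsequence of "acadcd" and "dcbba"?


LCS of "acadcd" and "dcbba"
DP table:
           d    c    b    b    a
      0    0    0    0    0    0
  a   0    0    0    0    0    1
  c   0    0    1    1    1    1
  a   0    0    1    1    1    2
  d   0    1    1    1    1    2
  c   0    1    2    2    2    2
  d   0    1    2    2    2    2
LCS length = dp[6][5] = 2

2


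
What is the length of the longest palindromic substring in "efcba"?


Input: "efcba"
Checking substrings for palindromes:
  No multi-char palindromic substrings found
Longest palindromic substring: "e" with length 1

1


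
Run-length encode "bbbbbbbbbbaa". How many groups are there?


Input: bbbbbbbbbbaa
Scanning for consecutive runs:
  Group 1: 'b' x 10 (positions 0-9)
  Group 2: 'a' x 2 (positions 10-11)
Total groups: 2

2


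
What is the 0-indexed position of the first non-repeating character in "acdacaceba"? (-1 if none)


Input: acdacaceba
Character frequencies:
  'a': 4
  'b': 1
  'c': 3
  'd': 1
  'e': 1
Scanning left to right for freq == 1:
  Position 0 ('a'): freq=4, skip
  Position 1 ('c'): freq=3, skip
  Position 2 ('d'): unique! => answer = 2

2


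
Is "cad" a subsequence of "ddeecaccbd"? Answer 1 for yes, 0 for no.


Check if "cad" is a subsequence of "ddeecaccbd"
Greedy scan:
  Position 0 ('d'): no match needed
  Position 1 ('d'): no match needed
  Position 2 ('e'): no match needed
  Position 3 ('e'): no match needed
  Position 4 ('c'): matches sub[0] = 'c'
  Position 5 ('a'): matches sub[1] = 'a'
  Position 6 ('c'): no match needed
  Position 7 ('c'): no match needed
  Position 8 ('b'): no match needed
  Position 9 ('d'): matches sub[2] = 'd'
All 3 characters matched => is a subsequence

1


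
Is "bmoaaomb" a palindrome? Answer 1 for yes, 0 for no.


Input: bmoaaomb
Reversed: bmoaaomb
  Compare pos 0 ('b') with pos 7 ('b'): match
  Compare pos 1 ('m') with pos 6 ('m'): match
  Compare pos 2 ('o') with pos 5 ('o'): match
  Compare pos 3 ('a') with pos 4 ('a'): match
Result: palindrome

1


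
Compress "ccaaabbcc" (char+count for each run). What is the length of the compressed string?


Input: ccaaabbcc
Runs:
  'c' x 2 => "c2"
  'a' x 3 => "a3"
  'b' x 2 => "b2"
  'c' x 2 => "c2"
Compressed: "c2a3b2c2"
Compressed length: 8

8


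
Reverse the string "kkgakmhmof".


Input: kkgakmhmof
Reading characters right to left:
  Position 9: 'f'
  Position 8: 'o'
  Position 7: 'm'
  Position 6: 'h'
  Position 5: 'm'
  Position 4: 'k'
  Position 3: 'a'
  Position 2: 'g'
  Position 1: 'k'
  Position 0: 'k'
Reversed: fomhmkagkk

fomhmkagkk


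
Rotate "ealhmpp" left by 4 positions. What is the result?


Input: "ealhmpp", rotate left by 4
First 4 characters: "ealh"
Remaining characters: "mpp"
Concatenate remaining + first: "mpp" + "ealh" = "mppealh"

mppealh


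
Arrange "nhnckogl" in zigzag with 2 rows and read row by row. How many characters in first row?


Zigzag "nhnckogl" into 2 rows:
Placing characters:
  'n' => row 0
  'h' => row 1
  'n' => row 0
  'c' => row 1
  'k' => row 0
  'o' => row 1
  'g' => row 0
  'l' => row 1
Rows:
  Row 0: "nnkg"
  Row 1: "hcol"
First row length: 4

4


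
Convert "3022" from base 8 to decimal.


Input: "3022" in base 8
Positional expansion:
  Digit '3' (value 3) x 8^3 = 1536
  Digit '0' (value 0) x 8^2 = 0
  Digit '2' (value 2) x 8^1 = 16
  Digit '2' (value 2) x 8^0 = 2
Sum = 1554

1554


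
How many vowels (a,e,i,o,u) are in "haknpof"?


Input: haknpof
Checking each character:
  'h' at position 0: consonant
  'a' at position 1: vowel (running total: 1)
  'k' at position 2: consonant
  'n' at position 3: consonant
  'p' at position 4: consonant
  'o' at position 5: vowel (running total: 2)
  'f' at position 6: consonant
Total vowels: 2

2


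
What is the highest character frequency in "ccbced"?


Input: ccbced
Character counts:
  'b': 1
  'c': 3
  'd': 1
  'e': 1
Maximum frequency: 3

3


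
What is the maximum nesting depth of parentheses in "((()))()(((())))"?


Input: "((()))()(((())))"
Tracking depth:
  Position 0 '(': depth becomes 1
  Position 1 '(': depth becomes 2
  Position 2 '(': depth becomes 3
  Position 3 ')': depth becomes 2
  Position 4 ')': depth becomes 1
  Position 5 ')': depth becomes 0
  Position 6 '(': depth becomes 1
  Position 7 ')': depth becomes 0
  Position 8 '(': depth becomes 1
  Position 9 '(': depth becomes 2
  Position 10 '(': depth becomes 3
  Position 11 '(': depth becomes 4
  Position 12 ')': depth becomes 3
  Position 13 ')': depth becomes 2
  Position 14 ')': depth becomes 1
  Position 15 ')': depth becomes 0
Maximum depth reached: 4

4


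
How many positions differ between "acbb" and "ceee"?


Comparing "acbb" and "ceee" position by position:
  Position 0: 'a' vs 'c' => DIFFER
  Position 1: 'c' vs 'e' => DIFFER
  Position 2: 'b' vs 'e' => DIFFER
  Position 3: 'b' vs 'e' => DIFFER
Positions that differ: 4

4


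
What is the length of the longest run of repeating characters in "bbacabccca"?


Input: "bbacabccca"
Scanning for longest run:
  Position 1 ('b'): continues run of 'b', length=2
  Position 2 ('a'): new char, reset run to 1
  Position 3 ('c'): new char, reset run to 1
  Position 4 ('a'): new char, reset run to 1
  Position 5 ('b'): new char, reset run to 1
  Position 6 ('c'): new char, reset run to 1
  Position 7 ('c'): continues run of 'c', length=2
  Position 8 ('c'): continues run of 'c', length=3
  Position 9 ('a'): new char, reset run to 1
Longest run: 'c' with length 3

3


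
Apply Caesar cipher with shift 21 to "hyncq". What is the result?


Caesar cipher: shift "hyncq" by 21
  'h' (pos 7) + 21 = pos 2 = 'c'
  'y' (pos 24) + 21 = pos 19 = 't'
  'n' (pos 13) + 21 = pos 8 = 'i'
  'c' (pos 2) + 21 = pos 23 = 'x'
  'q' (pos 16) + 21 = pos 11 = 'l'
Result: ctixl

ctixl


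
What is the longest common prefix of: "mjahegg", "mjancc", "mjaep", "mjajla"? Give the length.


Words: mjahegg, mjancc, mjaep, mjajla
  Position 0: all 'm' => match
  Position 1: all 'j' => match
  Position 2: all 'a' => match
  Position 3: ('h', 'n', 'e', 'j') => mismatch, stop
LCP = "mja" (length 3)

3


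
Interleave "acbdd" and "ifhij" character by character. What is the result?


Interleaving "acbdd" and "ifhij":
  Position 0: 'a' from first, 'i' from second => "ai"
  Position 1: 'c' from first, 'f' from second => "cf"
  Position 2: 'b' from first, 'h' from second => "bh"
  Position 3: 'd' from first, 'i' from second => "di"
  Position 4: 'd' from first, 'j' from second => "dj"
Result: aicfbhdidj

aicfbhdidj


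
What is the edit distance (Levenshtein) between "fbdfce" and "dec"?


Computing edit distance: "fbdfce" -> "dec"
DP table:
           d    e    c
      0    1    2    3
  f   1    1    2    3
  b   2    2    2    3
  d   3    2    3    3
  f   4    3    3    4
  c   5    4    4    3
  e   6    5    4    4
Edit distance = dp[6][3] = 4

4


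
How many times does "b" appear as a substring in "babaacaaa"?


Searching for "b" in "babaacaaa"
Scanning each position:
  Position 0: "b" => MATCH
  Position 1: "a" => no
  Position 2: "b" => MATCH
  Position 3: "a" => no
  Position 4: "a" => no
  Position 5: "c" => no
  Position 6: "a" => no
  Position 7: "a" => no
  Position 8: "a" => no
Total occurrences: 2

2


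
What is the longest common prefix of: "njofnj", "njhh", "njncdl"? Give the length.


Words: njofnj, njhh, njncdl
  Position 0: all 'n' => match
  Position 1: all 'j' => match
  Position 2: ('o', 'h', 'n') => mismatch, stop
LCP = "nj" (length 2)

2


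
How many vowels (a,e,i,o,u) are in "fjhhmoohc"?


Input: fjhhmoohc
Checking each character:
  'f' at position 0: consonant
  'j' at position 1: consonant
  'h' at position 2: consonant
  'h' at position 3: consonant
  'm' at position 4: consonant
  'o' at position 5: vowel (running total: 1)
  'o' at position 6: vowel (running total: 2)
  'h' at position 7: consonant
  'c' at position 8: consonant
Total vowels: 2

2


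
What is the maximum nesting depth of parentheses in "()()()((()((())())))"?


Input: "()()()((()((())())))"
Tracking depth:
  Position 0 '(': depth becomes 1
  Position 1 ')': depth becomes 0
  Position 2 '(': depth becomes 1
  Position 3 ')': depth becomes 0
  Position 4 '(': depth becomes 1
  Position 5 ')': depth becomes 0
  Position 6 '(': depth becomes 1
  Position 7 '(': depth becomes 2
  Position 8 '(': depth becomes 3
  Position 9 ')': depth becomes 2
  Position 10 '(': depth becomes 3
  Position 11 '(': depth becomes 4
  Position 12 '(': depth becomes 5
  Position 13 ')': depth becomes 4
  Position 14 ')': depth becomes 3
  Position 15 '(': depth becomes 4
  Position 16 ')': depth becomes 3
  Position 17 ')': depth becomes 2
  Position 18 ')': depth becomes 1
  Position 19 ')': depth becomes 0
Maximum depth reached: 5

5


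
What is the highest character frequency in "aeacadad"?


Input: aeacadad
Character counts:
  'a': 4
  'c': 1
  'd': 2
  'e': 1
Maximum frequency: 4

4


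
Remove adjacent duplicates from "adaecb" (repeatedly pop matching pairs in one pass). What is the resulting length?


Input: adaecb
Stack-based adjacent duplicate removal:
  Read 'a': push. Stack: a
  Read 'd': push. Stack: ad
  Read 'a': push. Stack: ada
  Read 'e': push. Stack: adae
  Read 'c': push. Stack: adaec
  Read 'b': push. Stack: adaecb
Final stack: "adaecb" (length 6)

6


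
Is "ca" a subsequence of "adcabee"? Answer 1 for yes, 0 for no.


Check if "ca" is a subsequence of "adcabee"
Greedy scan:
  Position 0 ('a'): no match needed
  Position 1 ('d'): no match needed
  Position 2 ('c'): matches sub[0] = 'c'
  Position 3 ('a'): matches sub[1] = 'a'
  Position 4 ('b'): no match needed
  Position 5 ('e'): no match needed
  Position 6 ('e'): no match needed
All 2 characters matched => is a subsequence

1


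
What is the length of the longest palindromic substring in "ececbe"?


Input: "ececbe"
Checking substrings for palindromes:
  [0:3] "ece" (len 3) => palindrome
  [1:4] "cec" (len 3) => palindrome
Longest palindromic substring: "ece" with length 3

3


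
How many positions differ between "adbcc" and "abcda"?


Comparing "adbcc" and "abcda" position by position:
  Position 0: 'a' vs 'a' => same
  Position 1: 'd' vs 'b' => DIFFER
  Position 2: 'b' vs 'c' => DIFFER
  Position 3: 'c' vs 'd' => DIFFER
  Position 4: 'c' vs 'a' => DIFFER
Positions that differ: 4

4


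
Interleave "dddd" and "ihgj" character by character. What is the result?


Interleaving "dddd" and "ihgj":
  Position 0: 'd' from first, 'i' from second => "di"
  Position 1: 'd' from first, 'h' from second => "dh"
  Position 2: 'd' from first, 'g' from second => "dg"
  Position 3: 'd' from first, 'j' from second => "dj"
Result: didhdgdj

didhdgdj


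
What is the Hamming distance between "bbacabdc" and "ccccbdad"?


Comparing "bbacabdc" and "ccccbdad" position by position:
  Position 0: 'b' vs 'c' => differ
  Position 1: 'b' vs 'c' => differ
  Position 2: 'a' vs 'c' => differ
  Position 3: 'c' vs 'c' => same
  Position 4: 'a' vs 'b' => differ
  Position 5: 'b' vs 'd' => differ
  Position 6: 'd' vs 'a' => differ
  Position 7: 'c' vs 'd' => differ
Total differences (Hamming distance): 7

7


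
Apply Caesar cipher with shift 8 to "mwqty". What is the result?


Caesar cipher: shift "mwqty" by 8
  'm' (pos 12) + 8 = pos 20 = 'u'
  'w' (pos 22) + 8 = pos 4 = 'e'
  'q' (pos 16) + 8 = pos 24 = 'y'
  't' (pos 19) + 8 = pos 1 = 'b'
  'y' (pos 24) + 8 = pos 6 = 'g'
Result: ueybg

ueybg


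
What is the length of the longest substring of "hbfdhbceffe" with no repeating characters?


Input: "hbfdhbceffe"
Sliding window (track last position of each char):
  Position 0 ('h'): window [0,0] length 1 -- new best
  Position 1 ('b'): window [0,1] length 2 -- new best
  Position 2 ('f'): window [0,2] length 3 -- new best
  Position 3 ('d'): window [0,3] length 4 -- new best
  Position 4 ('h'): repeat (last at 0), move window start to 1
  Position 4 ('h'): window [1,4] length 4
  Position 5 ('b'): repeat (last at 1), move window start to 2
  Position 5 ('b'): window [2,5] length 4
  Position 6 ('c'): window [2,6] length 5 -- new best
  Position 7 ('e'): window [2,7] length 6 -- new best
  Position 8 ('f'): repeat (last at 2), move window start to 3
  Position 8 ('f'): window [3,8] length 6
  Position 9 ('f'): repeat (last at 8), move window start to 9
  Position 9 ('f'): window [9,9] length 1
  Position 10 ('e'): window [9,10] length 2
Longest substring with no repeats: "fdhbce" with length 6

6


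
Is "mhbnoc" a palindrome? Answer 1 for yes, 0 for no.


Input: mhbnoc
Reversed: conbhm
  Compare pos 0 ('m') with pos 5 ('c'): MISMATCH
  Compare pos 1 ('h') with pos 4 ('o'): MISMATCH
  Compare pos 2 ('b') with pos 3 ('n'): MISMATCH
Result: not a palindrome

0


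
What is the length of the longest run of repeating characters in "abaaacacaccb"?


Input: "abaaacacaccb"
Scanning for longest run:
  Position 1 ('b'): new char, reset run to 1
  Position 2 ('a'): new char, reset run to 1
  Position 3 ('a'): continues run of 'a', length=2
  Position 4 ('a'): continues run of 'a', length=3
  Position 5 ('c'): new char, reset run to 1
  Position 6 ('a'): new char, reset run to 1
  Position 7 ('c'): new char, reset run to 1
  Position 8 ('a'): new char, reset run to 1
  Position 9 ('c'): new char, reset run to 1
  Position 10 ('c'): continues run of 'c', length=2
  Position 11 ('b'): new char, reset run to 1
Longest run: 'a' with length 3

3


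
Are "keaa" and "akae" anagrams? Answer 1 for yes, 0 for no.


Strings: "keaa", "akae"
Sorted first:  aaek
Sorted second: aaek
Sorted forms match => anagrams

1


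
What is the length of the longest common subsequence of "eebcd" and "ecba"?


LCS of "eebcd" and "ecba"
DP table:
           e    c    b    a
      0    0    0    0    0
  e   0    1    1    1    1
  e   0    1    1    1    1
  b   0    1    1    2    2
  c   0    1    2    2    2
  d   0    1    2    2    2
LCS length = dp[5][4] = 2

2


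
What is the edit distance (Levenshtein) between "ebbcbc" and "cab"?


Computing edit distance: "ebbcbc" -> "cab"
DP table:
           c    a    b
      0    1    2    3
  e   1    1    2    3
  b   2    2    2    2
  b   3    3    3    2
  c   4    3    4    3
  b   5    4    4    4
  c   6    5    5    5
Edit distance = dp[6][3] = 5

5


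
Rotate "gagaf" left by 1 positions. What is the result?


Input: "gagaf", rotate left by 1
First 1 characters: "g"
Remaining characters: "agaf"
Concatenate remaining + first: "agaf" + "g" = "agafg"

agafg


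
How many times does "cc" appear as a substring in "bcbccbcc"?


Searching for "cc" in "bcbccbcc"
Scanning each position:
  Position 0: "bc" => no
  Position 1: "cb" => no
  Position 2: "bc" => no
  Position 3: "cc" => MATCH
  Position 4: "cb" => no
  Position 5: "bc" => no
  Position 6: "cc" => MATCH
Total occurrences: 2

2


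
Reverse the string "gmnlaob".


Input: gmnlaob
Reading characters right to left:
  Position 6: 'b'
  Position 5: 'o'
  Position 4: 'a'
  Position 3: 'l'
  Position 2: 'n'
  Position 1: 'm'
  Position 0: 'g'
Reversed: boalnmg

boalnmg


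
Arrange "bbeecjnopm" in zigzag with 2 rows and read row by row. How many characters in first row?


Zigzag "bbeecjnopm" into 2 rows:
Placing characters:
  'b' => row 0
  'b' => row 1
  'e' => row 0
  'e' => row 1
  'c' => row 0
  'j' => row 1
  'n' => row 0
  'o' => row 1
  'p' => row 0
  'm' => row 1
Rows:
  Row 0: "becnp"
  Row 1: "bejom"
First row length: 5

5


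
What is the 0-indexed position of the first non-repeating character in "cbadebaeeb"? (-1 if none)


Input: cbadebaeeb
Character frequencies:
  'a': 2
  'b': 3
  'c': 1
  'd': 1
  'e': 3
Scanning left to right for freq == 1:
  Position 0 ('c'): unique! => answer = 0

0


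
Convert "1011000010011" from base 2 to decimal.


Input: "1011000010011" in base 2
Positional expansion:
  Digit '1' (value 1) x 2^12 = 4096
  Digit '0' (value 0) x 2^11 = 0
  Digit '1' (value 1) x 2^10 = 1024
  Digit '1' (value 1) x 2^9 = 512
  Digit '0' (value 0) x 2^8 = 0
  Digit '0' (value 0) x 2^7 = 0
  Digit '0' (value 0) x 2^6 = 0
  Digit '0' (value 0) x 2^5 = 0
  Digit '1' (value 1) x 2^4 = 16
  Digit '0' (value 0) x 2^3 = 0
  Digit '0' (value 0) x 2^2 = 0
  Digit '1' (value 1) x 2^1 = 2
  Digit '1' (value 1) x 2^0 = 1
Sum = 5651

5651


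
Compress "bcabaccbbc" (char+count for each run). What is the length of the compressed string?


Input: bcabaccbbc
Runs:
  'b' x 1 => "b1"
  'c' x 1 => "c1"
  'a' x 1 => "a1"
  'b' x 1 => "b1"
  'a' x 1 => "a1"
  'c' x 2 => "c2"
  'b' x 2 => "b2"
  'c' x 1 => "c1"
Compressed: "b1c1a1b1a1c2b2c1"
Compressed length: 16

16


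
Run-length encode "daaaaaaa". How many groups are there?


Input: daaaaaaa
Scanning for consecutive runs:
  Group 1: 'd' x 1 (positions 0-0)
  Group 2: 'a' x 7 (positions 1-7)
Total groups: 2

2


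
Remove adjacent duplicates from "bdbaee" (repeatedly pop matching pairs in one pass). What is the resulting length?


Input: bdbaee
Stack-based adjacent duplicate removal:
  Read 'b': push. Stack: b
  Read 'd': push. Stack: bd
  Read 'b': push. Stack: bdb
  Read 'a': push. Stack: bdba
  Read 'e': push. Stack: bdbae
  Read 'e': matches stack top 'e' => pop. Stack: bdba
Final stack: "bdba" (length 4)

4


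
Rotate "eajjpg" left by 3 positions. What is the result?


Input: "eajjpg", rotate left by 3
First 3 characters: "eaj"
Remaining characters: "jpg"
Concatenate remaining + first: "jpg" + "eaj" = "jpgeaj"

jpgeaj


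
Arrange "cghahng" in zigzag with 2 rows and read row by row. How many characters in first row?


Zigzag "cghahng" into 2 rows:
Placing characters:
  'c' => row 0
  'g' => row 1
  'h' => row 0
  'a' => row 1
  'h' => row 0
  'n' => row 1
  'g' => row 0
Rows:
  Row 0: "chhg"
  Row 1: "gan"
First row length: 4

4


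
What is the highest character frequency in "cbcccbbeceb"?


Input: cbcccbbeceb
Character counts:
  'b': 4
  'c': 5
  'e': 2
Maximum frequency: 5

5


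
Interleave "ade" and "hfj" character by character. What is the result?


Interleaving "ade" and "hfj":
  Position 0: 'a' from first, 'h' from second => "ah"
  Position 1: 'd' from first, 'f' from second => "df"
  Position 2: 'e' from first, 'j' from second => "ej"
Result: ahdfej

ahdfej


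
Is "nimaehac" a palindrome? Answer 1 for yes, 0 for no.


Input: nimaehac
Reversed: caheamin
  Compare pos 0 ('n') with pos 7 ('c'): MISMATCH
  Compare pos 1 ('i') with pos 6 ('a'): MISMATCH
  Compare pos 2 ('m') with pos 5 ('h'): MISMATCH
  Compare pos 3 ('a') with pos 4 ('e'): MISMATCH
Result: not a palindrome

0


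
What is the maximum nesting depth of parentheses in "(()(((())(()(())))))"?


Input: "(()(((())(()(())))))"
Tracking depth:
  Position 0 '(': depth becomes 1
  Position 1 '(': depth becomes 2
  Position 2 ')': depth becomes 1
  Position 3 '(': depth becomes 2
  Position 4 '(': depth becomes 3
  Position 5 '(': depth becomes 4
  Position 6 '(': depth becomes 5
  Position 7 ')': depth becomes 4
  Position 8 ')': depth becomes 3
  Position 9 '(': depth becomes 4
  Position 10 '(': depth becomes 5
  Position 11 ')': depth becomes 4
  Position 12 '(': depth becomes 5
  Position 13 '(': depth becomes 6
  Position 14 ')': depth becomes 5
  Position 15 ')': depth becomes 4
  Position 16 ')': depth becomes 3
  Position 17 ')': depth becomes 2
  Position 18 ')': depth becomes 1
  Position 19 ')': depth becomes 0
Maximum depth reached: 6

6


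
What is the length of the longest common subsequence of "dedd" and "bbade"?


LCS of "dedd" and "bbade"
DP table:
           b    b    a    d    e
      0    0    0    0    0    0
  d   0    0    0    0    1    1
  e   0    0    0    0    1    2
  d   0    0    0    0    1    2
  d   0    0    0    0    1    2
LCS length = dp[4][5] = 2

2


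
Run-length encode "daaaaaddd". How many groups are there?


Input: daaaaaddd
Scanning for consecutive runs:
  Group 1: 'd' x 1 (positions 0-0)
  Group 2: 'a' x 5 (positions 1-5)
  Group 3: 'd' x 3 (positions 6-8)
Total groups: 3

3


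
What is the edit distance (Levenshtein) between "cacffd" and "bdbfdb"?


Computing edit distance: "cacffd" -> "bdbfdb"
DP table:
           b    d    b    f    d    b
      0    1    2    3    4    5    6
  c   1    1    2    3    4    5    6
  a   2    2    2    3    4    5    6
  c   3    3    3    3    4    5    6
  f   4    4    4    4    3    4    5
  f   5    5    5    5    4    4    5
  d   6    6    5    6    5    4    5
Edit distance = dp[6][6] = 5

5


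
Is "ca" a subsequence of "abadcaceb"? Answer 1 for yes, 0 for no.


Check if "ca" is a subsequence of "abadcaceb"
Greedy scan:
  Position 0 ('a'): no match needed
  Position 1 ('b'): no match needed
  Position 2 ('a'): no match needed
  Position 3 ('d'): no match needed
  Position 4 ('c'): matches sub[0] = 'c'
  Position 5 ('a'): matches sub[1] = 'a'
  Position 6 ('c'): no match needed
  Position 7 ('e'): no match needed
  Position 8 ('b'): no match needed
All 2 characters matched => is a subsequence

1


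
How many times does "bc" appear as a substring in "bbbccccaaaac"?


Searching for "bc" in "bbbccccaaaac"
Scanning each position:
  Position 0: "bb" => no
  Position 1: "bb" => no
  Position 2: "bc" => MATCH
  Position 3: "cc" => no
  Position 4: "cc" => no
  Position 5: "cc" => no
  Position 6: "ca" => no
  Position 7: "aa" => no
  Position 8: "aa" => no
  Position 9: "aa" => no
  Position 10: "ac" => no
Total occurrences: 1

1


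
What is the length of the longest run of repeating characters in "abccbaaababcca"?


Input: "abccbaaababcca"
Scanning for longest run:
  Position 1 ('b'): new char, reset run to 1
  Position 2 ('c'): new char, reset run to 1
  Position 3 ('c'): continues run of 'c', length=2
  Position 4 ('b'): new char, reset run to 1
  Position 5 ('a'): new char, reset run to 1
  Position 6 ('a'): continues run of 'a', length=2
  Position 7 ('a'): continues run of 'a', length=3
  Position 8 ('b'): new char, reset run to 1
  Position 9 ('a'): new char, reset run to 1
  Position 10 ('b'): new char, reset run to 1
  Position 11 ('c'): new char, reset run to 1
  Position 12 ('c'): continues run of 'c', length=2
  Position 13 ('a'): new char, reset run to 1
Longest run: 'a' with length 3

3


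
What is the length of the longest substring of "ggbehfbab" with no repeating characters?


Input: "ggbehfbab"
Sliding window (track last position of each char):
  Position 0 ('g'): window [0,0] length 1 -- new best
  Position 1 ('g'): repeat (last at 0), move window start to 1
  Position 1 ('g'): window [1,1] length 1
  Position 2 ('b'): window [1,2] length 2 -- new best
  Position 3 ('e'): window [1,3] length 3 -- new best
  Position 4 ('h'): window [1,4] length 4 -- new best
  Position 5 ('f'): window [1,5] length 5 -- new best
  Position 6 ('b'): repeat (last at 2), move window start to 3
  Position 6 ('b'): window [3,6] length 4
  Position 7 ('a'): window [3,7] length 5
  Position 8 ('b'): repeat (last at 6), move window start to 7
  Position 8 ('b'): window [7,8] length 2
Longest substring with no repeats: "gbehf" with length 5

5


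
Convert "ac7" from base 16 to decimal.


Input: "ac7" in base 16
Positional expansion:
  Digit 'a' (value 10) x 16^2 = 2560
  Digit 'c' (value 12) x 16^1 = 192
  Digit '7' (value 7) x 16^0 = 7
Sum = 2759

2759


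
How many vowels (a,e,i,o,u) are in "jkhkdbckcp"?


Input: jkhkdbckcp
Checking each character:
  'j' at position 0: consonant
  'k' at position 1: consonant
  'h' at position 2: consonant
  'k' at position 3: consonant
  'd' at position 4: consonant
  'b' at position 5: consonant
  'c' at position 6: consonant
  'k' at position 7: consonant
  'c' at position 8: consonant
  'p' at position 9: consonant
Total vowels: 0

0


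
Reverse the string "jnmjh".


Input: jnmjh
Reading characters right to left:
  Position 4: 'h'
  Position 3: 'j'
  Position 2: 'm'
  Position 1: 'n'
  Position 0: 'j'
Reversed: hjmnj

hjmnj


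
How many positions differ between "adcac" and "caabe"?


Comparing "adcac" and "caabe" position by position:
  Position 0: 'a' vs 'c' => DIFFER
  Position 1: 'd' vs 'a' => DIFFER
  Position 2: 'c' vs 'a' => DIFFER
  Position 3: 'a' vs 'b' => DIFFER
  Position 4: 'c' vs 'e' => DIFFER
Positions that differ: 5

5


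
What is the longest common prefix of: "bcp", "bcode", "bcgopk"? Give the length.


Words: bcp, bcode, bcgopk
  Position 0: all 'b' => match
  Position 1: all 'c' => match
  Position 2: ('p', 'o', 'g') => mismatch, stop
LCP = "bc" (length 2)

2


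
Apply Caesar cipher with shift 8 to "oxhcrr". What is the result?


Caesar cipher: shift "oxhcrr" by 8
  'o' (pos 14) + 8 = pos 22 = 'w'
  'x' (pos 23) + 8 = pos 5 = 'f'
  'h' (pos 7) + 8 = pos 15 = 'p'
  'c' (pos 2) + 8 = pos 10 = 'k'
  'r' (pos 17) + 8 = pos 25 = 'z'
  'r' (pos 17) + 8 = pos 25 = 'z'
Result: wfpkzz

wfpkzz


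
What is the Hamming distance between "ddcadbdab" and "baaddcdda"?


Comparing "ddcadbdab" and "baaddcdda" position by position:
  Position 0: 'd' vs 'b' => differ
  Position 1: 'd' vs 'a' => differ
  Position 2: 'c' vs 'a' => differ
  Position 3: 'a' vs 'd' => differ
  Position 4: 'd' vs 'd' => same
  Position 5: 'b' vs 'c' => differ
  Position 6: 'd' vs 'd' => same
  Position 7: 'a' vs 'd' => differ
  Position 8: 'b' vs 'a' => differ
Total differences (Hamming distance): 7

7


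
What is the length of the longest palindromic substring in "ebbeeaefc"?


Input: "ebbeeaefc"
Checking substrings for palindromes:
  [0:4] "ebbe" (len 4) => palindrome
  [4:7] "eae" (len 3) => palindrome
  [1:3] "bb" (len 2) => palindrome
  [3:5] "ee" (len 2) => palindrome
Longest palindromic substring: "ebbe" with length 4

4


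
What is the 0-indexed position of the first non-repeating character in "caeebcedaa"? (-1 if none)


Input: caeebcedaa
Character frequencies:
  'a': 3
  'b': 1
  'c': 2
  'd': 1
  'e': 3
Scanning left to right for freq == 1:
  Position 0 ('c'): freq=2, skip
  Position 1 ('a'): freq=3, skip
  Position 2 ('e'): freq=3, skip
  Position 3 ('e'): freq=3, skip
  Position 4 ('b'): unique! => answer = 4

4


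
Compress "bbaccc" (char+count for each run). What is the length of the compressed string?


Input: bbaccc
Runs:
  'b' x 2 => "b2"
  'a' x 1 => "a1"
  'c' x 3 => "c3"
Compressed: "b2a1c3"
Compressed length: 6

6


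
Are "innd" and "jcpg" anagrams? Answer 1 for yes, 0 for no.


Strings: "innd", "jcpg"
Sorted first:  dinn
Sorted second: cgjp
Differ at position 0: 'd' vs 'c' => not anagrams

0


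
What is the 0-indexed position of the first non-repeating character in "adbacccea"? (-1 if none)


Input: adbacccea
Character frequencies:
  'a': 3
  'b': 1
  'c': 3
  'd': 1
  'e': 1
Scanning left to right for freq == 1:
  Position 0 ('a'): freq=3, skip
  Position 1 ('d'): unique! => answer = 1

1


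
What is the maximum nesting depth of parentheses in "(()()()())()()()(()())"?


Input: "(()()()())()()()(()())"
Tracking depth:
  Position 0 '(': depth becomes 1
  Position 1 '(': depth becomes 2
  Position 2 ')': depth becomes 1
  Position 3 '(': depth becomes 2
  Position 4 ')': depth becomes 1
  Position 5 '(': depth becomes 2
  Position 6 ')': depth becomes 1
  Position 7 '(': depth becomes 2
  Position 8 ')': depth becomes 1
  Position 9 ')': depth becomes 0
  Position 10 '(': depth becomes 1
  Position 11 ')': depth becomes 0
  Position 12 '(': depth becomes 1
  Position 13 ')': depth becomes 0
  Position 14 '(': depth becomes 1
  Position 15 ')': depth becomes 0
  Position 16 '(': depth becomes 1
  Position 17 '(': depth becomes 2
  Position 18 ')': depth becomes 1
  Position 19 '(': depth becomes 2
  Position 20 ')': depth becomes 1
  Position 21 ')': depth becomes 0
Maximum depth reached: 2

2


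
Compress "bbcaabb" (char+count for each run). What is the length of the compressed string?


Input: bbcaabb
Runs:
  'b' x 2 => "b2"
  'c' x 1 => "c1"
  'a' x 2 => "a2"
  'b' x 2 => "b2"
Compressed: "b2c1a2b2"
Compressed length: 8

8


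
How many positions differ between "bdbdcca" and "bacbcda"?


Comparing "bdbdcca" and "bacbcda" position by position:
  Position 0: 'b' vs 'b' => same
  Position 1: 'd' vs 'a' => DIFFER
  Position 2: 'b' vs 'c' => DIFFER
  Position 3: 'd' vs 'b' => DIFFER
  Position 4: 'c' vs 'c' => same
  Position 5: 'c' vs 'd' => DIFFER
  Position 6: 'a' vs 'a' => same
Positions that differ: 4

4


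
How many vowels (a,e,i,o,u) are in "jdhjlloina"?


Input: jdhjlloina
Checking each character:
  'j' at position 0: consonant
  'd' at position 1: consonant
  'h' at position 2: consonant
  'j' at position 3: consonant
  'l' at position 4: consonant
  'l' at position 5: consonant
  'o' at position 6: vowel (running total: 1)
  'i' at position 7: vowel (running total: 2)
  'n' at position 8: consonant
  'a' at position 9: vowel (running total: 3)
Total vowels: 3

3


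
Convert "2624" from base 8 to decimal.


Input: "2624" in base 8
Positional expansion:
  Digit '2' (value 2) x 8^3 = 1024
  Digit '6' (value 6) x 8^2 = 384
  Digit '2' (value 2) x 8^1 = 16
  Digit '4' (value 4) x 8^0 = 4
Sum = 1428

1428


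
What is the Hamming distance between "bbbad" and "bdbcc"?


Comparing "bbbad" and "bdbcc" position by position:
  Position 0: 'b' vs 'b' => same
  Position 1: 'b' vs 'd' => differ
  Position 2: 'b' vs 'b' => same
  Position 3: 'a' vs 'c' => differ
  Position 4: 'd' vs 'c' => differ
Total differences (Hamming distance): 3

3


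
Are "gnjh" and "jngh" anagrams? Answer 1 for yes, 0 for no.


Strings: "gnjh", "jngh"
Sorted first:  ghjn
Sorted second: ghjn
Sorted forms match => anagrams

1


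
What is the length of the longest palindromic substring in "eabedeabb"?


Input: "eabedeabb"
Checking substrings for palindromes:
  [3:6] "ede" (len 3) => palindrome
  [7:9] "bb" (len 2) => palindrome
Longest palindromic substring: "ede" with length 3

3


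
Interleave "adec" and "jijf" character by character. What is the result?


Interleaving "adec" and "jijf":
  Position 0: 'a' from first, 'j' from second => "aj"
  Position 1: 'd' from first, 'i' from second => "di"
  Position 2: 'e' from first, 'j' from second => "ej"
  Position 3: 'c' from first, 'f' from second => "cf"
Result: ajdiejcf

ajdiejcf


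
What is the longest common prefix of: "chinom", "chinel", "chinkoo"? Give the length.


Words: chinom, chinel, chinkoo
  Position 0: all 'c' => match
  Position 1: all 'h' => match
  Position 2: all 'i' => match
  Position 3: all 'n' => match
  Position 4: ('o', 'e', 'k') => mismatch, stop
LCP = "chin" (length 4)

4


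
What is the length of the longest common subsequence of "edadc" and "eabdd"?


LCS of "edadc" and "eabdd"
DP table:
           e    a    b    d    d
      0    0    0    0    0    0
  e   0    1    1    1    1    1
  d   0    1    1    1    2    2
  a   0    1    2    2    2    2
  d   0    1    2    2    3    3
  c   0    1    2    2    3    3
LCS length = dp[5][5] = 3

3


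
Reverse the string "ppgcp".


Input: ppgcp
Reading characters right to left:
  Position 4: 'p'
  Position 3: 'c'
  Position 2: 'g'
  Position 1: 'p'
  Position 0: 'p'
Reversed: pcgpp

pcgpp


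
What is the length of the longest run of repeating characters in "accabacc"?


Input: "accabacc"
Scanning for longest run:
  Position 1 ('c'): new char, reset run to 1
  Position 2 ('c'): continues run of 'c', length=2
  Position 3 ('a'): new char, reset run to 1
  Position 4 ('b'): new char, reset run to 1
  Position 5 ('a'): new char, reset run to 1
  Position 6 ('c'): new char, reset run to 1
  Position 7 ('c'): continues run of 'c', length=2
Longest run: 'c' with length 2

2


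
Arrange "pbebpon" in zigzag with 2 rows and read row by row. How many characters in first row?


Zigzag "pbebpon" into 2 rows:
Placing characters:
  'p' => row 0
  'b' => row 1
  'e' => row 0
  'b' => row 1
  'p' => row 0
  'o' => row 1
  'n' => row 0
Rows:
  Row 0: "pepn"
  Row 1: "bbo"
First row length: 4

4


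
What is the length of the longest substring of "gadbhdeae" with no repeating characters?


Input: "gadbhdeae"
Sliding window (track last position of each char):
  Position 0 ('g'): window [0,0] length 1 -- new best
  Position 1 ('a'): window [0,1] length 2 -- new best
  Position 2 ('d'): window [0,2] length 3 -- new best
  Position 3 ('b'): window [0,3] length 4 -- new best
  Position 4 ('h'): window [0,4] length 5 -- new best
  Position 5 ('d'): repeat (last at 2), move window start to 3
  Position 5 ('d'): window [3,5] length 3
  Position 6 ('e'): window [3,6] length 4
  Position 7 ('a'): window [3,7] length 5
  Position 8 ('e'): repeat (last at 6), move window start to 7
  Position 8 ('e'): window [7,8] length 2
Longest substring with no repeats: "gadbh" with length 5

5


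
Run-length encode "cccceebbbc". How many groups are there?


Input: cccceebbbc
Scanning for consecutive runs:
  Group 1: 'c' x 4 (positions 0-3)
  Group 2: 'e' x 2 (positions 4-5)
  Group 3: 'b' x 3 (positions 6-8)
  Group 4: 'c' x 1 (positions 9-9)
Total groups: 4

4


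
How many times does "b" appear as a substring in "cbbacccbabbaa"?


Searching for "b" in "cbbacccbabbaa"
Scanning each position:
  Position 0: "c" => no
  Position 1: "b" => MATCH
  Position 2: "b" => MATCH
  Position 3: "a" => no
  Position 4: "c" => no
  Position 5: "c" => no
  Position 6: "c" => no
  Position 7: "b" => MATCH
  Position 8: "a" => no
  Position 9: "b" => MATCH
  Position 10: "b" => MATCH
  Position 11: "a" => no
  Position 12: "a" => no
Total occurrences: 5

5


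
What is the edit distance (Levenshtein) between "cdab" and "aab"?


Computing edit distance: "cdab" -> "aab"
DP table:
           a    a    b
      0    1    2    3
  c   1    1    2    3
  d   2    2    2    3
  a   3    2    2    3
  b   4    3    3    2
Edit distance = dp[4][3] = 2

2


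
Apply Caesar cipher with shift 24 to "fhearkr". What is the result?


Caesar cipher: shift "fhearkr" by 24
  'f' (pos 5) + 24 = pos 3 = 'd'
  'h' (pos 7) + 24 = pos 5 = 'f'
  'e' (pos 4) + 24 = pos 2 = 'c'
  'a' (pos 0) + 24 = pos 24 = 'y'
  'r' (pos 17) + 24 = pos 15 = 'p'
  'k' (pos 10) + 24 = pos 8 = 'i'
  'r' (pos 17) + 24 = pos 15 = 'p'
Result: dfcypip

dfcypip


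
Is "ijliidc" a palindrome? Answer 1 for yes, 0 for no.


Input: ijliidc
Reversed: cdiilji
  Compare pos 0 ('i') with pos 6 ('c'): MISMATCH
  Compare pos 1 ('j') with pos 5 ('d'): MISMATCH
  Compare pos 2 ('l') with pos 4 ('i'): MISMATCH
Result: not a palindrome

0


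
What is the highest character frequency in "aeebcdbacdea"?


Input: aeebcdbacdea
Character counts:
  'a': 3
  'b': 2
  'c': 2
  'd': 2
  'e': 3
Maximum frequency: 3

3


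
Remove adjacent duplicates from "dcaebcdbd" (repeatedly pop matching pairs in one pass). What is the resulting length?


Input: dcaebcdbd
Stack-based adjacent duplicate removal:
  Read 'd': push. Stack: d
  Read 'c': push. Stack: dc
  Read 'a': push. Stack: dca
  Read 'e': push. Stack: dcae
  Read 'b': push. Stack: dcaeb
  Read 'c': push. Stack: dcaebc
  Read 'd': push. Stack: dcaebcd
  Read 'b': push. Stack: dcaebcdb
  Read 'd': push. Stack: dcaebcdbd
Final stack: "dcaebcdbd" (length 9)

9


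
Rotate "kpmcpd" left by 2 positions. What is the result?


Input: "kpmcpd", rotate left by 2
First 2 characters: "kp"
Remaining characters: "mcpd"
Concatenate remaining + first: "mcpd" + "kp" = "mcpdkp"

mcpdkp


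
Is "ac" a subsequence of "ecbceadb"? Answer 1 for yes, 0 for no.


Check if "ac" is a subsequence of "ecbceadb"
Greedy scan:
  Position 0 ('e'): no match needed
  Position 1 ('c'): no match needed
  Position 2 ('b'): no match needed
  Position 3 ('c'): no match needed
  Position 4 ('e'): no match needed
  Position 5 ('a'): matches sub[0] = 'a'
  Position 6 ('d'): no match needed
  Position 7 ('b'): no match needed
Only matched 1/2 characters => not a subsequence

0


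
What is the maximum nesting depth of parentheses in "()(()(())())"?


Input: "()(()(())())"
Tracking depth:
  Position 0 '(': depth becomes 1
  Position 1 ')': depth becomes 0
  Position 2 '(': depth becomes 1
  Position 3 '(': depth becomes 2
  Position 4 ')': depth becomes 1
  Position 5 '(': depth becomes 2
  Position 6 '(': depth becomes 3
  Position 7 ')': depth becomes 2
  Position 8 ')': depth becomes 1
  Position 9 '(': depth becomes 2
  Position 10 ')': depth becomes 1
  Position 11 ')': depth becomes 0
Maximum depth reached: 3

3


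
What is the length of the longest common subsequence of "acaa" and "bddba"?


LCS of "acaa" and "bddba"
DP table:
           b    d    d    b    a
      0    0    0    0    0    0
  a   0    0    0    0    0    1
  c   0    0    0    0    0    1
  a   0    0    0    0    0    1
  a   0    0    0    0    0    1
LCS length = dp[4][5] = 1

1


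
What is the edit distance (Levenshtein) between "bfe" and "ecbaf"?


Computing edit distance: "bfe" -> "ecbaf"
DP table:
           e    c    b    a    f
      0    1    2    3    4    5
  b   1    1    2    2    3    4
  f   2    2    2    3    3    3
  e   3    2    3    3    4    4
Edit distance = dp[3][5] = 4

4


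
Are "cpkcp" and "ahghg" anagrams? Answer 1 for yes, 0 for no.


Strings: "cpkcp", "ahghg"
Sorted first:  cckpp
Sorted second: agghh
Differ at position 0: 'c' vs 'a' => not anagrams

0


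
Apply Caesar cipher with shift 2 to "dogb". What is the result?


Caesar cipher: shift "dogb" by 2
  'd' (pos 3) + 2 = pos 5 = 'f'
  'o' (pos 14) + 2 = pos 16 = 'q'
  'g' (pos 6) + 2 = pos 8 = 'i'
  'b' (pos 1) + 2 = pos 3 = 'd'
Result: fqid

fqid


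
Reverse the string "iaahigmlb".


Input: iaahigmlb
Reading characters right to left:
  Position 8: 'b'
  Position 7: 'l'
  Position 6: 'm'
  Position 5: 'g'
  Position 4: 'i'
  Position 3: 'h'
  Position 2: 'a'
  Position 1: 'a'
  Position 0: 'i'
Reversed: blmgihaai

blmgihaai


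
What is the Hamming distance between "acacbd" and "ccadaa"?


Comparing "acacbd" and "ccadaa" position by position:
  Position 0: 'a' vs 'c' => differ
  Position 1: 'c' vs 'c' => same
  Position 2: 'a' vs 'a' => same
  Position 3: 'c' vs 'd' => differ
  Position 4: 'b' vs 'a' => differ
  Position 5: 'd' vs 'a' => differ
Total differences (Hamming distance): 4

4
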